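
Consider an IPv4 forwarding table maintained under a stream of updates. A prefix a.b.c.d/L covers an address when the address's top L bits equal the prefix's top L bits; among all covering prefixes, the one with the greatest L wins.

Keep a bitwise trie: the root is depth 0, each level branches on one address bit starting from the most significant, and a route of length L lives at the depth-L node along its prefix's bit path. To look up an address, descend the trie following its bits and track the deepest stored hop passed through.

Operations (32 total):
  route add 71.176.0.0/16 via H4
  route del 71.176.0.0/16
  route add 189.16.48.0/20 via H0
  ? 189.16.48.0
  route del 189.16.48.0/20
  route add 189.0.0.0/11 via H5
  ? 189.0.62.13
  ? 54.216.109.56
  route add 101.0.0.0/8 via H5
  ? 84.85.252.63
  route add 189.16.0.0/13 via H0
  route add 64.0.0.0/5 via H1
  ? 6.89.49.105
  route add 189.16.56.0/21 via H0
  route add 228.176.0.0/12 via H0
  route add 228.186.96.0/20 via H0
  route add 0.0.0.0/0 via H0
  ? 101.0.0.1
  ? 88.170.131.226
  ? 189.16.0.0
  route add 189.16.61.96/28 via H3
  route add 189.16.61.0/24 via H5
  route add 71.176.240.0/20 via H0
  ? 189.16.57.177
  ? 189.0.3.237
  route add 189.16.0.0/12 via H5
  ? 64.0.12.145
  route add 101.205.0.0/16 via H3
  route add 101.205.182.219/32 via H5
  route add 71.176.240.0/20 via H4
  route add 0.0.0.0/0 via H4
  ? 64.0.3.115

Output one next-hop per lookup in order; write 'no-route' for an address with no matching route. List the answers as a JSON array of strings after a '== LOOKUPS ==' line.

Apply in order:
  + 71.176.0.0/16 (H4) depth=16
  - 71.176.0.0/16 clear@16
  + 189.16.48.0/20 (H0) depth=20
  Q 189.16.48.0: descend 10111101000100000011 ; hops seen [H0] ; pick H0
  - 189.16.48.0/20 clear@20
  + 189.0.0.0/11 (H5) depth=11
  Q 189.0.62.13: descend 10111101000 ; hops seen [H5] ; pick H5
  Q 54.216.109.56: descend 0 ; hops seen [∅] ; pick no-route
  + 101.0.0.0/8 (H5) depth=8
  Q 84.85.252.63: descend 010 ; hops seen [∅] ; pick no-route
  + 189.16.0.0/13 (H0) depth=13
  + 64.0.0.0/5 (H1) depth=5
  Q 6.89.49.105: descend 0 ; hops seen [∅] ; pick no-route
  + 189.16.56.0/21 (H0) depth=21
  + 228.176.0.0/12 (H0) depth=12
  + 228.186.96.0/20 (H0) depth=20
  + 0.0.0.0/0 (H0) depth=0
  Q 101.0.0.1: descend 01100101 ; hops seen [H0,H5] ; pick H5
  Q 88.170.131.226: descend 010 ; hops seen [H0] ; pick H0
  Q 189.16.0.0: descend 101111010001000000 ; hops seen [H0,H5,H0] ; pick H0
  + 189.16.61.96/28 (H3) depth=28
  + 189.16.61.0/24 (H5) depth=24
  + 71.176.240.0/20 (H0) depth=20
  Q 189.16.57.177: descend 101111010001000000111 ; hops seen [H0,H5,H0,H0] ; pick H0
  Q 189.0.3.237: descend 10111101000 ; hops seen [H0,H5] ; pick H5
  + 189.16.0.0/12 (H5) depth=12
  Q 64.0.12.145: descend 01000 ; hops seen [H0,H1] ; pick H1
  + 101.205.0.0/16 (H3) depth=16
  + 101.205.182.219/32 (H5) depth=32
  + 71.176.240.0/20 (H4) depth=20
  + 0.0.0.0/0 (H4) depth=0
  Q 64.0.3.115: descend 01000 ; hops seen [H4,H1] ; pick H1

== LOOKUPS ==
["H0","H5","no-route","no-route","no-route","H5","H0","H0","H0","H5","H1","H1"]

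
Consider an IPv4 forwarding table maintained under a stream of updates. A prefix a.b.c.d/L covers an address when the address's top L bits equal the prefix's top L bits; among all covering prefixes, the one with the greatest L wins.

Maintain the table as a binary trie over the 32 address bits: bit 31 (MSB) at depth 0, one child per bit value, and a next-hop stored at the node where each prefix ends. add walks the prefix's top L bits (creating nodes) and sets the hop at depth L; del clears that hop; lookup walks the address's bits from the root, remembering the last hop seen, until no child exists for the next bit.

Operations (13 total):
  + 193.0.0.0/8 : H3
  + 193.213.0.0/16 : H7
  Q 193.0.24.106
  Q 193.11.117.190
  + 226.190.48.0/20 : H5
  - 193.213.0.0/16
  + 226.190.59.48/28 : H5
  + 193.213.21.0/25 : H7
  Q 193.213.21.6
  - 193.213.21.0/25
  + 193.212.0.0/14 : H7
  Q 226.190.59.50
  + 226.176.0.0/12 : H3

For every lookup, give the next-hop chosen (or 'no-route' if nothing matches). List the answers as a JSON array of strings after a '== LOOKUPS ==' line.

Trace:
  + 193.0.0.0/8 (H3) depth=8
  + 193.213.0.0/16 (H7) depth=16
  ? 193.0.24.106  path d0:-→d1:-→d2:-→d3:-→d4:-→d5:-→d6:-→d7:-→d8:H3  best=H3
  ? 193.11.117.190  path d0:-→d1:-→d2:-→d3:-→d4:-→d5:-→d6:-→d7:-→d8:H3  best=H3
  + 226.190.48.0/20 (H5) depth=20
  - 193.213.0.0/16 clear@16
  + 226.190.59.48/28 (H5) depth=28
  + 193.213.21.0/25 (H7) depth=25
  ? 193.213.21.6  path d0:-→d1:-→d2:-→d3:-→d4:-→d5:-→d6:-→d7:-→d8:H3→d9:-→d10:-→d11:-→d12:-→d13:-→d14:-→d15:-→d16:-→d17:-→d18:-→d19:-→d20:-→d21:-→d22:-→d23:-→d24:-→d25:H7  best=H7
  - 193.213.21.0/25 clear@25
  + 193.212.0.0/14 (H7) depth=14
  ? 226.190.59.50  path d0:-→d1:-→d2:-→d3:-→d4:-→d5:-→d6:-→d7:-→d8:-→d9:-→d10:-→d11:-→d12:-→d13:-→d14:-→d15:-→d16:-→d17:-→d18:-→d19:-→d20:H5→d21:-→d22:-→d23:-→d24:-→d25:-→d26:-→d27:-→d28:H5  best=H5
  + 226.176.0.0/12 (H3) depth=12

== LOOKUPS ==
["H3","H3","H7","H5"]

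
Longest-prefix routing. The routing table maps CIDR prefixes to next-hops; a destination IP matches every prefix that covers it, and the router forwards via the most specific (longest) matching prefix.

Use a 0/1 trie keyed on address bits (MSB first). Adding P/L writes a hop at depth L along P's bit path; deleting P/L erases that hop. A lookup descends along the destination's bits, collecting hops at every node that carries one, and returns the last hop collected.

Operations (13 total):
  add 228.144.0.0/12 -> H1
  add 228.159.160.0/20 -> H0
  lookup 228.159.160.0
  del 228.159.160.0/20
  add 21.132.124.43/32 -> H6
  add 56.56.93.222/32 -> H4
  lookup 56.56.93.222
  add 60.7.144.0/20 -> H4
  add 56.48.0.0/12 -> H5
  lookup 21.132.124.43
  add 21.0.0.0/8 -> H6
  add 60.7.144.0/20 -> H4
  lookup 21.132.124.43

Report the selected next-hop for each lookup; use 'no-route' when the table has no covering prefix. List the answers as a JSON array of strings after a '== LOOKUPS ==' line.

Apply in order:
  add 228.144.0.0/12 -> H1 at depth 12
  add 228.159.160.0/20 -> H0 at depth 20
  ? 228.159.160.0  path d0:-→d1:-→d2:-→d3:-→d4:-→d5:-→d6:-→d7:-→d8:-→d9:-→d10:-→d11:-→d12:H1→d13:-→d14:-→d15:-→d16:-→d17:-→d18:-→d19:-→d20:H0  best=H0
  del 228.159.160.0/20 (clear depth 20)
  add 21.132.124.43/32 -> H6 at depth 32
  add 56.56.93.222/32 -> H4 at depth 32
  ? 56.56.93.222  path d0:-→d1:-→d2:-→d3:-→d4:-→d5:-→d6:-→d7:-→d8:-→d9:-→d10:-→d11:-→d12:-→d13:-→d14:-→d15:-→d16:-→d17:-→d18:-→d19:-→d20:-→d21:-→d22:-→d23:-→d24:-→d25:-→d26:-→d27:-→d28:-→d29:-→d30:-→d31:-→d32:H4  best=H4
  add 60.7.144.0/20 -> H4 at depth 20
  add 56.48.0.0/12 -> H5 at depth 12
  ? 21.132.124.43  path d0:-→d1:-→d2:-→d3:-→d4:-→d5:-→d6:-→d7:-→d8:-→d9:-→d10:-→d11:-→d12:-→d13:-→d14:-→d15:-→d16:-→d17:-→d18:-→d19:-→d20:-→d21:-→d22:-→d23:-→d24:-→d25:-→d26:-→d27:-→d28:-→d29:-→d30:-→d31:-→d32:H6  best=H6
  add 21.0.0.0/8 -> H6 at depth 8
  add 60.7.144.0/20 -> H4 at depth 20
  ? 21.132.124.43  path d0:-→d1:-→d2:-→d3:-→d4:-→d5:-→d6:-→d7:-→d8:H6→d9:-→d10:-→d11:-→d12:-→d13:-→d14:-→d15:-→d16:-→d17:-→d18:-→d19:-→d20:-→d21:-→d22:-→d23:-→d24:-→d25:-→d26:-→d27:-→d28:-→d29:-→d30:-→d31:-→d32:H6  best=H6

== LOOKUPS ==
["H0","H4","H6","H6"]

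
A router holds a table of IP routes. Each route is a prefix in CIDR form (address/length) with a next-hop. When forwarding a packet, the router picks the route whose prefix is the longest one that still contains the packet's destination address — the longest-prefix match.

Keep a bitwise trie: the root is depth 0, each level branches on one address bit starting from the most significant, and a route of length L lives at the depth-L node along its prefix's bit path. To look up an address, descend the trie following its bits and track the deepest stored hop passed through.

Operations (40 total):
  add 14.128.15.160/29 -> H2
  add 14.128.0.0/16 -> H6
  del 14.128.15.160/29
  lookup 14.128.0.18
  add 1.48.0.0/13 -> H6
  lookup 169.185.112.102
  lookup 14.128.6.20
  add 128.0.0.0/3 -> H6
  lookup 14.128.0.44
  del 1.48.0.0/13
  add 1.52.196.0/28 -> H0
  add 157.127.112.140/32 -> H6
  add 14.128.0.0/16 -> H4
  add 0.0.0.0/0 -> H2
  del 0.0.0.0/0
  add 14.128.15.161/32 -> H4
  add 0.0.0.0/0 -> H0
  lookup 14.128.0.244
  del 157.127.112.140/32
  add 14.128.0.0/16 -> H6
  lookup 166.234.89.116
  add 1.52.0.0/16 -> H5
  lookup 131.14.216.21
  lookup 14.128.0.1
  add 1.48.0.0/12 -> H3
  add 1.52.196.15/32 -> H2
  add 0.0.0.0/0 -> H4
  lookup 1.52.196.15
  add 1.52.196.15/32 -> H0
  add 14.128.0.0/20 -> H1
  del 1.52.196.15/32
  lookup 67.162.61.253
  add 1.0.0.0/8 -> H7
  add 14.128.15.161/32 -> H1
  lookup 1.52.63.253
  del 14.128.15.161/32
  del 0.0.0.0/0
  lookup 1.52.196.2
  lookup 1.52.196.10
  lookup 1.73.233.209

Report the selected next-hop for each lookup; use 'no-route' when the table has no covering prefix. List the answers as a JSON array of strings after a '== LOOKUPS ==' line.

Trace:
  add 14.128.15.160/29 -> H2 at depth 29
  add 14.128.0.0/16 -> H6 at depth 16
  - 14.128.15.160/29 clear@29
  lookup 14.128.0.18: bits 00001110100000000000 walk d0:-→d1:-→d2:-→d3:-→d4:-→d5:-→d6:-→d7:-→d8:-→d9:-→d10:-→d11:-→d12:-→d13:-→d14:-→d15:-→d16:H6→d17:-→d18:-→d19:-→d20:- -> H6
  add 1.48.0.0/13 -> H6 at depth 13
  lookup 169.185.112.102: bits ε walk d0:- -> no-route
  lookup 14.128.6.20: bits 00001110100000000000 walk d0:-→d1:-→d2:-→d3:-→d4:-→d5:-→d6:-→d7:-→d8:-→d9:-→d10:-→d11:-→d12:-→d13:-→d14:-→d15:-→d16:H6→d17:-→d18:-→d19:-→d20:- -> H6
  add 128.0.0.0/3 -> H6 at depth 3
  lookup 14.128.0.44: bits 00001110100000000000 walk d0:-→d1:-→d2:-→d3:-→d4:-→d5:-→d6:-→d7:-→d8:-→d9:-→d10:-→d11:-→d12:-→d13:-→d14:-→d15:-→d16:H6→d17:-→d18:-→d19:-→d20:- -> H6
  - 1.48.0.0/13 clear@13
  add 1.52.196.0/28 -> H0 at depth 28
  add 157.127.112.140/32 -> H6 at depth 32
  add 14.128.0.0/16 -> H4 at depth 16
  add 0.0.0.0/0 -> H2 at depth 0
  - 0.0.0.0/0 clear@0
  add 14.128.15.161/32 -> H4 at depth 32
  add 0.0.0.0/0 -> H0 at depth 0
  lookup 14.128.0.244: bits 00001110100000000000 walk d0:H0→d1:-→d2:-→d3:-→d4:-→d5:-→d6:-→d7:-→d8:-→d9:-→d10:-→d11:-→d12:-→d13:-→d14:-→d15:-→d16:H4→d17:-→d18:-→d19:-→d20:- -> H4
  - 157.127.112.140/32 clear@32
  add 14.128.0.0/16 -> H6 at depth 16
  lookup 166.234.89.116: bits 10 walk d0:H0→d1:-→d2:- -> H0
  add 1.52.0.0/16 -> H5 at depth 16
  lookup 131.14.216.21: bits 100 walk d0:H0→d1:-→d2:-→d3:H6 -> H6
  lookup 14.128.0.1: bits 00001110100000000000 walk d0:H0→d1:-→d2:-→d3:-→d4:-→d5:-→d6:-→d7:-→d8:-→d9:-→d10:-→d11:-→d12:-→d13:-→d14:-→d15:-→d16:H6→d17:-→d18:-→d19:-→d20:- -> H6
  add 1.48.0.0/12 -> H3 at depth 12
  add 1.52.196.15/32 -> H2 at depth 32
  add 0.0.0.0/0 -> H4 at depth 0
  lookup 1.52.196.15: bits 00000001001101001100010000001111 walk d0:H4→d1:-→d2:-→d3:-→d4:-→d5:-→d6:-→d7:-→d8:-→d9:-→d10:-→d11:-→d12:H3→d13:-→d14:-→d15:-→d16:H5→d17:-→d18:-→d19:-→d20:-→d21:-→d22:-→d23:-→d24:-→d25:-→d26:-→d27:-→d28:H0→d29:-→d30:-→d31:-→d32:H2 -> H2
  add 1.52.196.15/32 -> H0 at depth 32
  add 14.128.0.0/20 -> H1 at depth 20
  - 1.52.196.15/32 clear@32
  lookup 67.162.61.253: bits 0 walk d0:H4→d1:- -> H4
  add 1.0.0.0/8 -> H7 at depth 8
  add 14.128.15.161/32 -> H1 at depth 32
  lookup 1.52.63.253: bits 0000000100110100 walk d0:H4→d1:-→d2:-→d3:-→d4:-→d5:-→d6:-→d7:-→d8:H7→d9:-→d10:-→d11:-→d12:H3→d13:-→d14:-→d15:-→d16:H5 -> H5
  - 14.128.15.161/32 clear@32
  - 0.0.0.0/0 clear@0
  lookup 1.52.196.2: bits 0000000100110100110001000000 walk d0:-→d1:-→d2:-→d3:-→d4:-→d5:-→d6:-→d7:-→d8:H7→d9:-→d10:-→d11:-→d12:H3→d13:-→d14:-→d15:-→d16:H5→d17:-→d18:-→d19:-→d20:-→d21:-→d22:-→d23:-→d24:-→d25:-→d26:-→d27:-→d28:H0 -> H0
  lookup 1.52.196.10: bits 00000001001101001100010000001 walk d0:-→d1:-→d2:-→d3:-→d4:-→d5:-→d6:-→d7:-→d8:H7→d9:-→d10:-→d11:-→d12:H3→d13:-→d14:-→d15:-→d16:H5→d17:-→d18:-→d19:-→d20:-→d21:-→d22:-→d23:-→d24:-→d25:-→d26:-→d27:-→d28:H0→d29:- -> H0
  lookup 1.73.233.209: bits 000000010 walk d0:-→d1:-→d2:-→d3:-→d4:-→d5:-→d6:-→d7:-→d8:H7→d9:- -> H7

== LOOKUPS ==
["H6","no-route","H6","H6","H4","H0","H6","H6","H2","H4","H5","H0","H0","H7"]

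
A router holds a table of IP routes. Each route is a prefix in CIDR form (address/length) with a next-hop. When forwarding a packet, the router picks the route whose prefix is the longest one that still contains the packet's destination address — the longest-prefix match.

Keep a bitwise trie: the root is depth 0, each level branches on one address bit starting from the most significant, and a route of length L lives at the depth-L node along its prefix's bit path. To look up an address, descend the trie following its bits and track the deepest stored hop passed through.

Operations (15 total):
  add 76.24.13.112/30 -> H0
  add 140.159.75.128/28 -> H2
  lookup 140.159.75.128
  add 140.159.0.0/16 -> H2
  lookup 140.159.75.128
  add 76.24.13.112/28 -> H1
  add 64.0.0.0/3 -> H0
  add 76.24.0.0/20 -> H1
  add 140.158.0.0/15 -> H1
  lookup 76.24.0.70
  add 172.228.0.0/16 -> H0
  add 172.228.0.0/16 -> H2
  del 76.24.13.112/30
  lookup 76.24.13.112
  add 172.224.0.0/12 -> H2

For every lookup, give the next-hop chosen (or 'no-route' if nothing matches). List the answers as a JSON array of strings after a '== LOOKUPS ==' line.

Process each operation:
  add 76.24.13.112/30 -> H0 at depth 30
  add 140.159.75.128/28 -> H2 at depth 28
  Q 140.159.75.128: descend 1000110010011111010010111000 ; hops seen [H2] ; pick H2
  add 140.159.0.0/16 -> H2 at depth 16
  Q 140.159.75.128: descend 1000110010011111010010111000 ; hops seen [H2,H2] ; pick H2
  add 76.24.13.112/28 -> H1 at depth 28
  add 64.0.0.0/3 -> H0 at depth 3
  add 76.24.0.0/20 -> H1 at depth 20
  add 140.158.0.0/15 -> H1 at depth 15
  Q 76.24.0.70: descend 01001100000110000000 ; hops seen [H0,H1] ; pick H1
  add 172.228.0.0/16 -> H0 at depth 16
  add 172.228.0.0/16 -> H2 at depth 16
  - 76.24.13.112/30 clear@30
  Q 76.24.13.112: descend 010011000001100000001101011100 ; hops seen [H0,H1,H1] ; pick H1
  add 172.224.0.0/12 -> H2 at depth 12

== LOOKUPS ==
["H2","H2","H1","H1"]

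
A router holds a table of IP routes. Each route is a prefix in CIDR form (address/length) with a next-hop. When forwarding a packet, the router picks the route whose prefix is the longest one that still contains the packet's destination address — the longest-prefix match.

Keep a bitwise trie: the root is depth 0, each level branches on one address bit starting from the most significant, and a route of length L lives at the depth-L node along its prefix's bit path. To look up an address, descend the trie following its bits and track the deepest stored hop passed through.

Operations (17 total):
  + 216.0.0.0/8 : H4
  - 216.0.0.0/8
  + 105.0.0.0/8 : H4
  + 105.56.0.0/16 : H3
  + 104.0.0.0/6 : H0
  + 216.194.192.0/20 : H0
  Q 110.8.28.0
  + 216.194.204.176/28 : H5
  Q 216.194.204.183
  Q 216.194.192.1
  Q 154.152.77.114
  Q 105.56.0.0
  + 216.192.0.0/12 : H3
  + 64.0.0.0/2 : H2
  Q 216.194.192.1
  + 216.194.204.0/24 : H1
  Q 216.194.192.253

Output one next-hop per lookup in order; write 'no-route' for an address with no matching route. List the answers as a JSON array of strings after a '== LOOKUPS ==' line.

Apply in order:
  + 216.0.0.0/8 (H4) depth=8
  - 216.0.0.0/8 clear@8
  + 105.0.0.0/8 (H4) depth=8
  + 105.56.0.0/16 (H3) depth=16
  + 104.0.0.0/6 (H0) depth=6
  + 216.194.192.0/20 (H0) depth=20
  lookup 110.8.28.0: bits 01101 walk d0:-→d1:-→d2:-→d3:-→d4:-→d5:- -> no-route
  + 216.194.204.176/28 (H5) depth=28
  lookup 216.194.204.183: bits 1101100011000010110011001011 walk d0:-→d1:-→d2:-→d3:-→d4:-→d5:-→d6:-→d7:-→d8:-→d9:-→d10:-→d11:-→d12:-→d13:-→d14:-→d15:-→d16:-→d17:-→d18:-→d19:-→d20:H0→d21:-→d22:-→d23:-→d24:-→d25:-→d26:-→d27:-→d28:H5 -> H5
  lookup 216.194.192.1: bits 11011000110000101100 walk d0:-→d1:-→d2:-→d3:-→d4:-→d5:-→d6:-→d7:-→d8:-→d9:-→d10:-→d11:-→d12:-→d13:-→d14:-→d15:-→d16:-→d17:-→d18:-→d19:-→d20:H0 -> H0
  lookup 154.152.77.114: bits 1 walk d0:-→d1:- -> no-route
  lookup 105.56.0.0: bits 0110100100111000 walk d0:-→d1:-→d2:-→d3:-→d4:-→d5:-→d6:H0→d7:-→d8:H4→d9:-→d10:-→d11:-→d12:-→d13:-→d14:-→d15:-→d16:H3 -> H3
  + 216.192.0.0/12 (H3) depth=12
  + 64.0.0.0/2 (H2) depth=2
  lookup 216.194.192.1: bits 11011000110000101100 walk d0:-→d1:-→d2:-→d3:-→d4:-→d5:-→d6:-→d7:-→d8:-→d9:-→d10:-→d11:-→d12:H3→d13:-→d14:-→d15:-→d16:-→d17:-→d18:-→d19:-→d20:H0 -> H0
  + 216.194.204.0/24 (H1) depth=24
  lookup 216.194.192.253: bits 11011000110000101100 walk d0:-→d1:-→d2:-→d3:-→d4:-→d5:-→d6:-→d7:-→d8:-→d9:-→d10:-→d11:-→d12:H3→d13:-→d14:-→d15:-→d16:-→d17:-→d18:-→d19:-→d20:H0 -> H0

== LOOKUPS ==
["no-route","H5","H0","no-route","H3","H0","H0"]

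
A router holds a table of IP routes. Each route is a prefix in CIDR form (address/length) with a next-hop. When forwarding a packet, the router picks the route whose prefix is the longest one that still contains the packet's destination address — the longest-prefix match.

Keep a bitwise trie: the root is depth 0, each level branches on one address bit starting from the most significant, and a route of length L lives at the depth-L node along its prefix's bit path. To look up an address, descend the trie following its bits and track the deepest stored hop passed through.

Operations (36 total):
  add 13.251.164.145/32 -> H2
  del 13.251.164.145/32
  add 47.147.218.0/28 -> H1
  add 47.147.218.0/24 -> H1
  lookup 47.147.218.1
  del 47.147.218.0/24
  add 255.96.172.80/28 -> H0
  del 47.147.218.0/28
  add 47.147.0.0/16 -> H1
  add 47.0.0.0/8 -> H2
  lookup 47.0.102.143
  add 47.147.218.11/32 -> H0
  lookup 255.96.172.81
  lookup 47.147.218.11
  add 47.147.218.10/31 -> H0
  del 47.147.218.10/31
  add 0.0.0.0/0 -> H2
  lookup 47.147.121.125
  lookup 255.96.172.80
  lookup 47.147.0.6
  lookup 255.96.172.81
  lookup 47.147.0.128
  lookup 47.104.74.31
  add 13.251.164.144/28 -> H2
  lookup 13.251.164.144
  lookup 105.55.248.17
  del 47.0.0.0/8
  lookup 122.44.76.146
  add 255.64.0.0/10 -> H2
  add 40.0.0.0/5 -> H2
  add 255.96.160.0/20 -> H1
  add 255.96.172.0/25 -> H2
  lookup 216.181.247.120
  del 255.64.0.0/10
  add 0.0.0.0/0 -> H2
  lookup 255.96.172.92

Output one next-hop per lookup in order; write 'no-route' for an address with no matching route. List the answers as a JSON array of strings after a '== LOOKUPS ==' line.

Apply in order:
  add 13.251.164.145/32 -> H2 at depth 32
  - 13.251.164.145/32 clear@32
  add 47.147.218.0/28 -> H1 at depth 28
  add 47.147.218.0/24 -> H1 at depth 24
  ? 47.147.218.1  path d0:-→d1:-→d2:-→d3:-→d4:-→d5:-→d6:-→d7:-→d8:-→d9:-→d10:-→d11:-→d12:-→d13:-→d14:-→d15:-→d16:-→d17:-→d18:-→d19:-→d20:-→d21:-→d22:-→d23:-→d24:H1→d25:-→d26:-→d27:-→d28:H1  best=H1
  - 47.147.218.0/24 clear@24
  add 255.96.172.80/28 -> H0 at depth 28
  - 47.147.218.0/28 clear@28
  add 47.147.0.0/16 -> H1 at depth 16
  add 47.0.0.0/8 -> H2 at depth 8
  ? 47.0.102.143  path d0:-→d1:-→d2:-→d3:-→d4:-→d5:-→d6:-→d7:-→d8:H2  best=H2
  add 47.147.218.11/32 -> H0 at depth 32
  ? 255.96.172.81  path d0:-→d1:-→d2:-→d3:-→d4:-→d5:-→d6:-→d7:-→d8:-→d9:-→d10:-→d11:-→d12:-→d13:-→d14:-→d15:-→d16:-→d17:-→d18:-→d19:-→d20:-→d21:-→d22:-→d23:-→d24:-→d25:-→d26:-→d27:-→d28:H0  best=H0
  ? 47.147.218.11  path d0:-→d1:-→d2:-→d3:-→d4:-→d5:-→d6:-→d7:-→d8:H2→d9:-→d10:-→d11:-→d12:-→d13:-→d14:-→d15:-→d16:H1→d17:-→d18:-→d19:-→d20:-→d21:-→d22:-→d23:-→d24:-→d25:-→d26:-→d27:-→d28:-→d29:-→d30:-→d31:-→d32:H0  best=H0
  add 47.147.218.10/31 -> H0 at depth 31
  - 47.147.218.10/31 clear@31
  add 0.0.0.0/0 -> H2 at depth 0
  ? 47.147.121.125  path d0:H2→d1:-→d2:-→d3:-→d4:-→d5:-→d6:-→d7:-→d8:H2→d9:-→d10:-→d11:-→d12:-→d13:-→d14:-→d15:-→d16:H1  best=H1
  ? 255.96.172.80  path d0:H2→d1:-→d2:-→d3:-→d4:-→d5:-→d6:-→d7:-→d8:-→d9:-→d10:-→d11:-→d12:-→d13:-→d14:-→d15:-→d16:-→d17:-→d18:-→d19:-→d20:-→d21:-→d22:-→d23:-→d24:-→d25:-→d26:-→d27:-→d28:H0  best=H0
  ? 47.147.0.6  path d0:H2→d1:-→d2:-→d3:-→d4:-→d5:-→d6:-→d7:-→d8:H2→d9:-→d10:-→d11:-→d12:-→d13:-→d14:-→d15:-→d16:H1  best=H1
  ? 255.96.172.81  path d0:H2→d1:-→d2:-→d3:-→d4:-→d5:-→d6:-→d7:-→d8:-→d9:-→d10:-→d11:-→d12:-→d13:-→d14:-→d15:-→d16:-→d17:-→d18:-→d19:-→d20:-→d21:-→d22:-→d23:-→d24:-→d25:-→d26:-→d27:-→d28:H0  best=H0
  ? 47.147.0.128  path d0:H2→d1:-→d2:-→d3:-→d4:-→d5:-→d6:-→d7:-→d8:H2→d9:-→d10:-→d11:-→d12:-→d13:-→d14:-→d15:-→d16:H1  best=H1
  ? 47.104.74.31  path d0:H2→d1:-→d2:-→d3:-→d4:-→d5:-→d6:-→d7:-→d8:H2  best=H2
  add 13.251.164.144/28 -> H2 at depth 28
  ? 13.251.164.144  path d0:H2→d1:-→d2:-→d3:-→d4:-→d5:-→d6:-→d7:-→d8:-→d9:-→d10:-→d11:-→d12:-→d13:-→d14:-→d15:-→d16:-→d17:-→d18:-→d19:-→d20:-→d21:-→d22:-→d23:-→d24:-→d25:-→d26:-→d27:-→d28:H2→d29:-→d30:-→d31:-  best=H2
  ? 105.55.248.17  path d0:H2→d1:-  best=H2
  - 47.0.0.0/8 clear@8
  ? 122.44.76.146  path d0:H2→d1:-  best=H2
  add 255.64.0.0/10 -> H2 at depth 10
  add 40.0.0.0/5 -> H2 at depth 5
  add 255.96.160.0/20 -> H1 at depth 20
  add 255.96.172.0/25 -> H2 at depth 25
  ? 216.181.247.120  path d0:H2→d1:-→d2:-  best=H2
  - 255.64.0.0/10 clear@10
  add 0.0.0.0/0 -> H2 at depth 0
  ? 255.96.172.92  path d0:H2→d1:-→d2:-→d3:-→d4:-→d5:-→d6:-→d7:-→d8:-→d9:-→d10:-→d11:-→d12:-→d13:-→d14:-→d15:-→d16:-→d17:-→d18:-→d19:-→d20:H1→d21:-→d22:-→d23:-→d24:-→d25:H2→d26:-→d27:-→d28:H0  best=H0

== LOOKUPS ==
["H1","H2","H0","H0","H1","H0","H1","H0","H1","H2","H2","H2","H2","H2","H0"]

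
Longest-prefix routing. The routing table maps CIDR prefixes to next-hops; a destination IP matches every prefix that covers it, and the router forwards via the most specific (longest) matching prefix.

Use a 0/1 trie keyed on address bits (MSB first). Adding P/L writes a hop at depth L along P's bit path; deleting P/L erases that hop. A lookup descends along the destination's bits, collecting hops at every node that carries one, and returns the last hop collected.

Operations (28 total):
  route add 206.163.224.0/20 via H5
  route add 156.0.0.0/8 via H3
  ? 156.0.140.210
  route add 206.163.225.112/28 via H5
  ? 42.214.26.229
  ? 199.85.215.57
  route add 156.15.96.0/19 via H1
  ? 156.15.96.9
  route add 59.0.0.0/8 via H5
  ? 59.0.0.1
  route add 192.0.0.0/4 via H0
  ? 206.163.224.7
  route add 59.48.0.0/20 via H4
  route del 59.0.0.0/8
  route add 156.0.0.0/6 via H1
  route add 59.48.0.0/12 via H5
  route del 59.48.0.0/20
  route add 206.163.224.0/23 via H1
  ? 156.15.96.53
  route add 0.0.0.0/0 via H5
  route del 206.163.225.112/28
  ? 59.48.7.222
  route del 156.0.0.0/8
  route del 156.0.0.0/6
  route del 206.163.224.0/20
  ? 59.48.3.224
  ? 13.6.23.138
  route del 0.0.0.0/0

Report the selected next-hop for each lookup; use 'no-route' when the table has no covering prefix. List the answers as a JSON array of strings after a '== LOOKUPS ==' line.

Apply in order:
  add 206.163.224.0/20 -> H5 at depth 20
  add 156.0.0.0/8 -> H3 at depth 8
  lookup 156.0.140.210: bits 10011100 walk d0:-→d1:-→d2:-→d3:-→d4:-→d5:-→d6:-→d7:-→d8:H3 -> H3
  add 206.163.225.112/28 -> H5 at depth 28
  lookup 42.214.26.229: bits ε walk d0:- -> no-route
  lookup 199.85.215.57: bits 1100 walk d0:-→d1:-→d2:-→d3:-→d4:- -> no-route
  add 156.15.96.0/19 -> H1 at depth 19
  lookup 156.15.96.9: bits 1001110000001111011 walk d0:-→d1:-→d2:-→d3:-→d4:-→d5:-→d6:-→d7:-→d8:H3→d9:-→d10:-→d11:-→d12:-→d13:-→d14:-→d15:-→d16:-→d17:-→d18:-→d19:H1 -> H1
  add 59.0.0.0/8 -> H5 at depth 8
  lookup 59.0.0.1: bits 00111011 walk d0:-→d1:-→d2:-→d3:-→d4:-→d5:-→d6:-→d7:-→d8:H5 -> H5
  add 192.0.0.0/4 -> H0 at depth 4
  lookup 206.163.224.7: bits 11001110101000111110000 walk d0:-→d1:-→d2:-→d3:-→d4:H0→d5:-→d6:-→d7:-→d8:-→d9:-→d10:-→d11:-→d12:-→d13:-→d14:-→d15:-→d16:-→d17:-→d18:-→d19:-→d20:H5→d21:-→d22:-→d23:- -> H5
  add 59.48.0.0/20 -> H4 at depth 20
  del 59.0.0.0/8 (clear depth 8)
  add 156.0.0.0/6 -> H1 at depth 6
  add 59.48.0.0/12 -> H5 at depth 12
  del 59.48.0.0/20 (clear depth 20)
  add 206.163.224.0/23 -> H1 at depth 23
  lookup 156.15.96.53: bits 1001110000001111011 walk d0:-→d1:-→d2:-→d3:-→d4:-→d5:-→d6:H1→d7:-→d8:H3→d9:-→d10:-→d11:-→d12:-→d13:-→d14:-→d15:-→d16:-→d17:-→d18:-→d19:H1 -> H1
  add 0.0.0.0/0 -> H5 at depth 0
  del 206.163.225.112/28 (clear depth 28)
  lookup 59.48.7.222: bits 00111011001100000000 walk d0:H5→d1:-→d2:-→d3:-→d4:-→d5:-→d6:-→d7:-→d8:-→d9:-→d10:-→d11:-→d12:H5→d13:-→d14:-→d15:-→d16:-→d17:-→d18:-→d19:-→d20:- -> H5
  del 156.0.0.0/8 (clear depth 8)
  del 156.0.0.0/6 (clear depth 6)
  del 206.163.224.0/20 (clear depth 20)
  lookup 59.48.3.224: bits 00111011001100000000 walk d0:H5→d1:-→d2:-→d3:-→d4:-→d5:-→d6:-→d7:-→d8:-→d9:-→d10:-→d11:-→d12:H5→d13:-→d14:-→d15:-→d16:-→d17:-→d18:-→d19:-→d20:- -> H5
  lookup 13.6.23.138: bits 00 walk d0:H5→d1:-→d2:- -> H5
  del 0.0.0.0/0 (clear depth 0)

== LOOKUPS ==
["H3","no-route","no-route","H1","H5","H5","H1","H5","H5","H5"]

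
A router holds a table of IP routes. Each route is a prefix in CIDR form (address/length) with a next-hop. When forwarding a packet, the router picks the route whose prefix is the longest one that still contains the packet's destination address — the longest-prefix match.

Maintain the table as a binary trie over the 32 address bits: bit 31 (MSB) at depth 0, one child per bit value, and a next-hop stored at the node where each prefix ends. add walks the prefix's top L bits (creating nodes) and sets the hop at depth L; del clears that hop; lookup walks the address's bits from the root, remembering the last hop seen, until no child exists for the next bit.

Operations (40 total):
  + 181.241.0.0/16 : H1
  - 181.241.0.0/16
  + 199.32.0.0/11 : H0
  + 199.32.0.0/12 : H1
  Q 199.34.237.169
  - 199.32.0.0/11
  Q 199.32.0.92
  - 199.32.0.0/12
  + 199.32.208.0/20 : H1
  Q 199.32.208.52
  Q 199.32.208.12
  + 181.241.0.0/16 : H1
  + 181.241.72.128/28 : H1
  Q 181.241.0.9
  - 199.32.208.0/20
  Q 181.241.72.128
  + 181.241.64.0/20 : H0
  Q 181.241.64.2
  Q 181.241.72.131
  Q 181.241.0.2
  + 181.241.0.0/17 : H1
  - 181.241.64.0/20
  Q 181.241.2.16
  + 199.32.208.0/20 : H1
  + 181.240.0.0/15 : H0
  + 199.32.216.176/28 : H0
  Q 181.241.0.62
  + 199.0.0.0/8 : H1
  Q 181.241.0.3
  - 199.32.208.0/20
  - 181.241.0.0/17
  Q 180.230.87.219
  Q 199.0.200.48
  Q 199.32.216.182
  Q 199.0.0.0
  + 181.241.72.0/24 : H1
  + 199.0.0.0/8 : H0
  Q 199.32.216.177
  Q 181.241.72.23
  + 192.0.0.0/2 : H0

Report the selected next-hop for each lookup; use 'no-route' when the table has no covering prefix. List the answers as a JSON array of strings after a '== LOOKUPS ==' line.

Apply in order:
  + 181.241.0.0/16 (H1) depth=16
  del 181.241.0.0/16 (clear depth 16)
  + 199.32.0.0/11 (H0) depth=11
  + 199.32.0.0/12 (H1) depth=12
  Q 199.34.237.169: descend 110001110010 ; hops seen [H0,H1] ; pick H1
  del 199.32.0.0/11 (clear depth 11)
  Q 199.32.0.92: descend 110001110010 ; hops seen [H1] ; pick H1
  del 199.32.0.0/12 (clear depth 12)
  + 199.32.208.0/20 (H1) depth=20
  Q 199.32.208.52: descend 11000111001000001101 ; hops seen [H1] ; pick H1
  Q 199.32.208.12: descend 11000111001000001101 ; hops seen [H1] ; pick H1
  + 181.241.0.0/16 (H1) depth=16
  + 181.241.72.128/28 (H1) depth=28
  Q 181.241.0.9: descend 10110101111100010 ; hops seen [H1] ; pick H1
  del 199.32.208.0/20 (clear depth 20)
  Q 181.241.72.128: descend 1011010111110001010010001000 ; hops seen [H1,H1] ; pick H1
  + 181.241.64.0/20 (H0) depth=20
  Q 181.241.64.2: descend 10110101111100010100 ; hops seen [H1,H0] ; pick H0
  Q 181.241.72.131: descend 1011010111110001010010001000 ; hops seen [H1,H0,H1] ; pick H1
  Q 181.241.0.2: descend 10110101111100010 ; hops seen [H1] ; pick H1
  + 181.241.0.0/17 (H1) depth=17
  del 181.241.64.0/20 (clear depth 20)
  Q 181.241.2.16: descend 10110101111100010 ; hops seen [H1,H1] ; pick H1
  + 199.32.208.0/20 (H1) depth=20
  + 181.240.0.0/15 (H0) depth=15
  + 199.32.216.176/28 (H0) depth=28
  Q 181.241.0.62: descend 10110101111100010 ; hops seen [H0,H1,H1] ; pick H1
  + 199.0.0.0/8 (H1) depth=8
  Q 181.241.0.3: descend 10110101111100010 ; hops seen [H0,H1,H1] ; pick H1
  del 199.32.208.0/20 (clear depth 20)
  del 181.241.0.0/17 (clear depth 17)
  Q 180.230.87.219: descend 1011010 ; hops seen [∅] ; pick no-route
  Q 199.0.200.48: descend 1100011100 ; hops seen [H1] ; pick H1
  Q 199.32.216.182: descend 1100011100100000110110001011 ; hops seen [H1,H0] ; pick H0
  Q 199.0.0.0: descend 1100011100 ; hops seen [H1] ; pick H1
  + 181.241.72.0/24 (H1) depth=24
  + 199.0.0.0/8 (H0) depth=8
  Q 199.32.216.177: descend 1100011100100000110110001011 ; hops seen [H0,H0] ; pick H0
  Q 181.241.72.23: descend 101101011111000101001000 ; hops seen [H0,H1,H1] ; pick H1
  + 192.0.0.0/2 (H0) depth=2

== LOOKUPS ==
["H1","H1","H1","H1","H1","H1","H0","H1","H1","H1","H1","H1","no-route","H1","H0","H1","H0","H1"]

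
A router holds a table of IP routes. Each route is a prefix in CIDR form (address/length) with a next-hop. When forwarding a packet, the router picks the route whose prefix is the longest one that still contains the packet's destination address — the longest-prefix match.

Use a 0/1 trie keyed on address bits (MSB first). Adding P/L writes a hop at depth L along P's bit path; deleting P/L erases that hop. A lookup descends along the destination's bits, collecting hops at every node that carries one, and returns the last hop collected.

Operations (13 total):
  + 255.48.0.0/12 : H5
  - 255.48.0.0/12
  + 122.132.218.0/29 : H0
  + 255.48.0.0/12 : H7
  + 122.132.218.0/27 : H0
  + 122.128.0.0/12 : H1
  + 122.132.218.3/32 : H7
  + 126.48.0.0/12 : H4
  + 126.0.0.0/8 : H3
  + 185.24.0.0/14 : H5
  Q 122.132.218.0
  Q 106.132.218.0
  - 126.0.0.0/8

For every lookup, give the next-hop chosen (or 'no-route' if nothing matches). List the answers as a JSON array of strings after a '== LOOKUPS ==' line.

Trace:
  + 255.48.0.0/12 (H5) depth=12
  - 255.48.0.0/12 clear@12
  + 122.132.218.0/29 (H0) depth=29
  + 255.48.0.0/12 (H7) depth=12
  + 122.132.218.0/27 (H0) depth=27
  + 122.128.0.0/12 (H1) depth=12
  + 122.132.218.3/32 (H7) depth=32
  + 126.48.0.0/12 (H4) depth=12
  + 126.0.0.0/8 (H3) depth=8
  + 185.24.0.0/14 (H5) depth=14
  Q 122.132.218.0: descend 011110101000010011011010000000 ; hops seen [H1,H0,H0] ; pick H0
  Q 106.132.218.0: descend 011 ; hops seen [∅] ; pick no-route
  - 126.0.0.0/8 clear@8

== LOOKUPS ==
["H0","no-route"]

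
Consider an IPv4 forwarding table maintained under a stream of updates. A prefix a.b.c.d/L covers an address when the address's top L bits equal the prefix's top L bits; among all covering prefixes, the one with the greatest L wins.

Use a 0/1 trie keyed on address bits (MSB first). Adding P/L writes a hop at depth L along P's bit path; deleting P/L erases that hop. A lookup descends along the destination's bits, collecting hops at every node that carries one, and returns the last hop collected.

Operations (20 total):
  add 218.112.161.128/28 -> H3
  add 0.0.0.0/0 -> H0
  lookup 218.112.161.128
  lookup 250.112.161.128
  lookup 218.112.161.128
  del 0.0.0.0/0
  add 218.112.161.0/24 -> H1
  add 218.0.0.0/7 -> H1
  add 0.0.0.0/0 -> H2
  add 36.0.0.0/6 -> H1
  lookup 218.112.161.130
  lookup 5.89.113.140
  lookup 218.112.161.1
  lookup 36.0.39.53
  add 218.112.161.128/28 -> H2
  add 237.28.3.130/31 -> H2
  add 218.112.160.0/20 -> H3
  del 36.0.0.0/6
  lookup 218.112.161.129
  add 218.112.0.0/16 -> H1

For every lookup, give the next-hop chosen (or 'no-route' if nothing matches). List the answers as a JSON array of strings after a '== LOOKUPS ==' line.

Process each operation:
  add 218.112.161.128/28 -> H3 at depth 28
  add 0.0.0.0/0 -> H0 at depth 0
  ? 218.112.161.128  path d0:H0→d1:-→d2:-→d3:-→d4:-→d5:-→d6:-→d7:-→d8:-→d9:-→d10:-→d11:-→d12:-→d13:-→d14:-→d15:-→d16:-→d17:-→d18:-→d19:-→d20:-→d21:-→d22:-→d23:-→d24:-→d25:-→d26:-→d27:-→d28:H3  best=H3
  ? 250.112.161.128  path d0:H0→d1:-→d2:-  best=H0
  ? 218.112.161.128  path d0:H0→d1:-→d2:-→d3:-→d4:-→d5:-→d6:-→d7:-→d8:-→d9:-→d10:-→d11:-→d12:-→d13:-→d14:-→d15:-→d16:-→d17:-→d18:-→d19:-→d20:-→d21:-→d22:-→d23:-→d24:-→d25:-→d26:-→d27:-→d28:H3  best=H3
  del 0.0.0.0/0 (clear depth 0)
  add 218.112.161.0/24 -> H1 at depth 24
  add 218.0.0.0/7 -> H1 at depth 7
  add 0.0.0.0/0 -> H2 at depth 0
  add 36.0.0.0/6 -> H1 at depth 6
  ? 218.112.161.130  path d0:H2→d1:-→d2:-→d3:-→d4:-→d5:-→d6:-→d7:H1→d8:-→d9:-→d10:-→d11:-→d12:-→d13:-→d14:-→d15:-→d16:-→d17:-→d18:-→d19:-→d20:-→d21:-→d22:-→d23:-→d24:H1→d25:-→d26:-→d27:-→d28:H3  best=H3
  ? 5.89.113.140  path d0:H2→d1:-→d2:-  best=H2
  ? 218.112.161.1  path d0:H2→d1:-→d2:-→d3:-→d4:-→d5:-→d6:-→d7:H1→d8:-→d9:-→d10:-→d11:-→d12:-→d13:-→d14:-→d15:-→d16:-→d17:-→d18:-→d19:-→d20:-→d21:-→d22:-→d23:-→d24:H1  best=H1
  ? 36.0.39.53  path d0:H2→d1:-→d2:-→d3:-→d4:-→d5:-→d6:H1  best=H1
  add 218.112.161.128/28 -> H2 at depth 28
  add 237.28.3.130/31 -> H2 at depth 31
  add 218.112.160.0/20 -> H3 at depth 20
  del 36.0.0.0/6 (clear depth 6)
  ? 218.112.161.129  path d0:H2→d1:-→d2:-→d3:-→d4:-→d5:-→d6:-→d7:H1→d8:-→d9:-→d10:-→d11:-→d12:-→d13:-→d14:-→d15:-→d16:-→d17:-→d18:-→d19:-→d20:H3→d21:-→d22:-→d23:-→d24:H1→d25:-→d26:-→d27:-→d28:H2  best=H2
  add 218.112.0.0/16 -> H1 at depth 16

== LOOKUPS ==
["H3","H0","H3","H3","H2","H1","H1","H2"]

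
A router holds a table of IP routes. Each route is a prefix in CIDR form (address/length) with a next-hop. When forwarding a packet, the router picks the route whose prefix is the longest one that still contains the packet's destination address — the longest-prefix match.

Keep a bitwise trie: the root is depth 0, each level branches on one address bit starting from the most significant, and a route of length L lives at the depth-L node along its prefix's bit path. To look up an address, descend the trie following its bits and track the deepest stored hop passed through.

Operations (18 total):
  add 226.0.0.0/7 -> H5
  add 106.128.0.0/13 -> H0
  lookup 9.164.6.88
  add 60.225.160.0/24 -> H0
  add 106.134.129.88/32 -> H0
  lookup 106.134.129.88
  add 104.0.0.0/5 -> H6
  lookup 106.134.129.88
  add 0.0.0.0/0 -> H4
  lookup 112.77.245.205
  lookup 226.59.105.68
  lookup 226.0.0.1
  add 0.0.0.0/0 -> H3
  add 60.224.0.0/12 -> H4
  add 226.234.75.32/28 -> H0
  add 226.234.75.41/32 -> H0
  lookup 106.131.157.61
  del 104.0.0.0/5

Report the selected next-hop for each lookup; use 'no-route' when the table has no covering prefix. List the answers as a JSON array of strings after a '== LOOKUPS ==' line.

Apply in order:
  + 226.0.0.0/7 (H5) depth=7
  + 106.128.0.0/13 (H0) depth=13
  Q 9.164.6.88: descend 0 ; hops seen [∅] ; pick no-route
  + 60.225.160.0/24 (H0) depth=24
  + 106.134.129.88/32 (H0) depth=32
  Q 106.134.129.88: descend 01101010100001101000000101011000 ; hops seen [H0,H0] ; pick H0
  + 104.0.0.0/5 (H6) depth=5
  Q 106.134.129.88: descend 01101010100001101000000101011000 ; hops seen [H6,H0,H0] ; pick H0
  + 0.0.0.0/0 (H4) depth=0
  Q 112.77.245.205: descend 011 ; hops seen [H4] ; pick H4
  Q 226.59.105.68: descend 1110001 ; hops seen [H4,H5] ; pick H5
  Q 226.0.0.1: descend 1110001 ; hops seen [H4,H5] ; pick H5
  + 0.0.0.0/0 (H3) depth=0
  + 60.224.0.0/12 (H4) depth=12
  + 226.234.75.32/28 (H0) depth=28
  + 226.234.75.41/32 (H0) depth=32
  Q 106.131.157.61: descend 0110101010000 ; hops seen [H3,H6,H0] ; pick H0
  del 104.0.0.0/5 (clear depth 5)

== LOOKUPS ==
["no-route","H0","H0","H4","H5","H5","H0"]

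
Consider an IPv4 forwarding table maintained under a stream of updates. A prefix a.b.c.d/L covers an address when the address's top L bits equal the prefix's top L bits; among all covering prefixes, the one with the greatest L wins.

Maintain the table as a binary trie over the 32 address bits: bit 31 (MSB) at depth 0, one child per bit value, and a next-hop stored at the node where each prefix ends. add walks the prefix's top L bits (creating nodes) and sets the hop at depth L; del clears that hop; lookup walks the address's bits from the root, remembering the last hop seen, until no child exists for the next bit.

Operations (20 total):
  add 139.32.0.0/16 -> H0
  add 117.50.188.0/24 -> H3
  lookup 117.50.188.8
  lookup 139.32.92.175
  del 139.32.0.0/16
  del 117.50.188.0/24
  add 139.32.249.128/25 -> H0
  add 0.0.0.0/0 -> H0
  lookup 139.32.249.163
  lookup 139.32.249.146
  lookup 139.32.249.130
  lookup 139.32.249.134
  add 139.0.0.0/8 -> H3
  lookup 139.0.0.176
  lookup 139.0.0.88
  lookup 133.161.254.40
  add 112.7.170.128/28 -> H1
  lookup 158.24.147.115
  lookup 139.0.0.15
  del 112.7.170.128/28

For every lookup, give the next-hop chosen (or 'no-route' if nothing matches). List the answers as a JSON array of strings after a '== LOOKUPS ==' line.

Process each operation:
  + 139.32.0.0/16 (H0) depth=16
  + 117.50.188.0/24 (H3) depth=24
  ? 117.50.188.8  path d0:-→d1:-→d2:-→d3:-→d4:-→d5:-→d6:-→d7:-→d8:-→d9:-→d10:-→d11:-→d12:-→d13:-→d14:-→d15:-→d16:-→d17:-→d18:-→d19:-→d20:-→d21:-→d22:-→d23:-→d24:H3  best=H3
  ? 139.32.92.175  path d0:-→d1:-→d2:-→d3:-→d4:-→d5:-→d6:-→d7:-→d8:-→d9:-→d10:-→d11:-→d12:-→d13:-→d14:-→d15:-→d16:H0  best=H0
  del 139.32.0.0/16 (clear depth 16)
  del 117.50.188.0/24 (clear depth 24)
  + 139.32.249.128/25 (H0) depth=25
  + 0.0.0.0/0 (H0) depth=0
  ? 139.32.249.163  path d0:H0→d1:-→d2:-→d3:-→d4:-→d5:-→d6:-→d7:-→d8:-→d9:-→d10:-→d11:-→d12:-→d13:-→d14:-→d15:-→d16:-→d17:-→d18:-→d19:-→d20:-→d21:-→d22:-→d23:-→d24:-→d25:H0  best=H0
  ? 139.32.249.146  path d0:H0→d1:-→d2:-→d3:-→d4:-→d5:-→d6:-→d7:-→d8:-→d9:-→d10:-→d11:-→d12:-→d13:-→d14:-→d15:-→d16:-→d17:-→d18:-→d19:-→d20:-→d21:-→d22:-→d23:-→d24:-→d25:H0  best=H0
  ? 139.32.249.130  path d0:H0→d1:-→d2:-→d3:-→d4:-→d5:-→d6:-→d7:-→d8:-→d9:-→d10:-→d11:-→d12:-→d13:-→d14:-→d15:-→d16:-→d17:-→d18:-→d19:-→d20:-→d21:-→d22:-→d23:-→d24:-→d25:H0  best=H0
  ? 139.32.249.134  path d0:H0→d1:-→d2:-→d3:-→d4:-→d5:-→d6:-→d7:-→d8:-→d9:-→d10:-→d11:-→d12:-→d13:-→d14:-→d15:-→d16:-→d17:-→d18:-→d19:-→d20:-→d21:-→d22:-→d23:-→d24:-→d25:H0  best=H0
  + 139.0.0.0/8 (H3) depth=8
  ? 139.0.0.176  path d0:H0→d1:-→d2:-→d3:-→d4:-→d5:-→d6:-→d7:-→d8:H3→d9:-→d10:-  best=H3
  ? 139.0.0.88  path d0:H0→d1:-→d2:-→d3:-→d4:-→d5:-→d6:-→d7:-→d8:H3→d9:-→d10:-  best=H3
  ? 133.161.254.40  path d0:H0→d1:-→d2:-→d3:-→d4:-  best=H0
  + 112.7.170.128/28 (H1) depth=28
  ? 158.24.147.115  path d0:H0→d1:-→d2:-→d3:-  best=H0
  ? 139.0.0.15  path d0:H0→d1:-→d2:-→d3:-→d4:-→d5:-→d6:-→d7:-→d8:H3→d9:-→d10:-  best=H3
  del 112.7.170.128/28 (clear depth 28)

== LOOKUPS ==
["H3","H0","H0","H0","H0","H0","H3","H3","H0","H0","H3"]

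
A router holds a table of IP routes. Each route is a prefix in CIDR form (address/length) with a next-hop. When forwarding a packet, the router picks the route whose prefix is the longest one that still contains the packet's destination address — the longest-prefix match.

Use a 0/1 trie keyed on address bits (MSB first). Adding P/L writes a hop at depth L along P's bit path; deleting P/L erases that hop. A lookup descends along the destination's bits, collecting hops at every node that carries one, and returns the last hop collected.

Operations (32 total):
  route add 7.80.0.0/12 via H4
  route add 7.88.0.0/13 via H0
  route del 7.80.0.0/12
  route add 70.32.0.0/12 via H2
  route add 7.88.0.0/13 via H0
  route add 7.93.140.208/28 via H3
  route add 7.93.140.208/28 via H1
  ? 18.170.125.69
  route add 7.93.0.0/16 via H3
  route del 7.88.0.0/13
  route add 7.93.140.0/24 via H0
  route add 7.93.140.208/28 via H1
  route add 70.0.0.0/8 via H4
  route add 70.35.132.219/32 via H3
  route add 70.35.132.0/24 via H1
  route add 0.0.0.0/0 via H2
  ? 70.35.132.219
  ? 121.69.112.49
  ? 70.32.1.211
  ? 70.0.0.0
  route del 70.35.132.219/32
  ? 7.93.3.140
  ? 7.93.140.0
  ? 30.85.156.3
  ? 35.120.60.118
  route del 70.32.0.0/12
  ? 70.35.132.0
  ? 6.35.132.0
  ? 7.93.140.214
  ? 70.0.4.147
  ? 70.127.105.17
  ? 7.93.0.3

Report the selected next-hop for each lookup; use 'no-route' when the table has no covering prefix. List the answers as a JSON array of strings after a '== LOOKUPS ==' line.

Process each operation:
  add 7.80.0.0/12 -> H4 at depth 12
  add 7.88.0.0/13 -> H0 at depth 13
  del 7.80.0.0/12 (clear depth 12)
  add 70.32.0.0/12 -> H2 at depth 12
  add 7.88.0.0/13 -> H0 at depth 13
  add 7.93.140.208/28 -> H3 at depth 28
  add 7.93.140.208/28 -> H1 at depth 28
  Q 18.170.125.69: descend 000 ; hops seen [∅] ; pick no-route
  add 7.93.0.0/16 -> H3 at depth 16
  del 7.88.0.0/13 (clear depth 13)
  add 7.93.140.0/24 -> H0 at depth 24
  add 7.93.140.208/28 -> H1 at depth 28
  add 70.0.0.0/8 -> H4 at depth 8
  add 70.35.132.219/32 -> H3 at depth 32
  add 70.35.132.0/24 -> H1 at depth 24
  add 0.0.0.0/0 -> H2 at depth 0
  Q 70.35.132.219: descend 01000110001000111000010011011011 ; hops seen [H2,H4,H2,H1,H3] ; pick H3
  Q 121.69.112.49: descend 01 ; hops seen [H2] ; pick H2
  Q 70.32.1.211: descend 01000110001000 ; hops seen [H2,H4,H2] ; pick H2
  Q 70.0.0.0: descend 0100011000 ; hops seen [H2,H4] ; pick H4
  del 70.35.132.219/32 (clear depth 32)
  Q 7.93.3.140: descend 0000011101011101 ; hops seen [H2,H3] ; pick H3
  Q 7.93.140.0: descend 000001110101110110001100 ; hops seen [H2,H3,H0] ; pick H0
  Q 30.85.156.3: descend 000 ; hops seen [H2] ; pick H2
  Q 35.120.60.118: descend 00 ; hops seen [H2] ; pick H2
  del 70.32.0.0/12 (clear depth 12)
  Q 70.35.132.0: descend 010001100010001110000100 ; hops seen [H2,H4,H1] ; pick H1
  Q 6.35.132.0: descend 0000011 ; hops seen [H2] ; pick H2
  Q 7.93.140.214: descend 0000011101011101100011001101 ; hops seen [H2,H3,H0,H1] ; pick H1
  Q 70.0.4.147: descend 0100011000 ; hops seen [H2,H4] ; pick H4
  Q 70.127.105.17: descend 010001100 ; hops seen [H2,H4] ; pick H4
  Q 7.93.0.3: descend 0000011101011101 ; hops seen [H2,H3] ; pick H3

== LOOKUPS ==
["no-route","H3","H2","H2","H4","H3","H0","H2","H2","H1","H2","H1","H4","H4","H3"]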